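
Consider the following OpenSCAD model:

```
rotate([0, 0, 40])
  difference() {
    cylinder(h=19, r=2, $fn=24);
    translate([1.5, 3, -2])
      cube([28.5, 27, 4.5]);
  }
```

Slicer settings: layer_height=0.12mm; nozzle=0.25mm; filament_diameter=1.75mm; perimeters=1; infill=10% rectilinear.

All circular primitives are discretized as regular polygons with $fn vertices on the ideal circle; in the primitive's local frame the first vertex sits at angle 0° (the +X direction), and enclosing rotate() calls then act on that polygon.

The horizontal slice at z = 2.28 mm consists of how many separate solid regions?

At z = 2.28 mm: the r=2 cylinder gives a regular 24-gon of circumradius 2 (constant along its height); the cube at (1.5, 3) is present — its section is the full 28.5×27 rectangle; Subtracting the remaining from the first: starting from the r=2 cylinder, the 28.5×27 cube at (1.5, 3) misses the remaining region (no effect) — 1 connected region; (rotated 40° about Z; rotation is an isometry so areas/perimeters/island counts are preserved). The result has 1 disconnected region.

1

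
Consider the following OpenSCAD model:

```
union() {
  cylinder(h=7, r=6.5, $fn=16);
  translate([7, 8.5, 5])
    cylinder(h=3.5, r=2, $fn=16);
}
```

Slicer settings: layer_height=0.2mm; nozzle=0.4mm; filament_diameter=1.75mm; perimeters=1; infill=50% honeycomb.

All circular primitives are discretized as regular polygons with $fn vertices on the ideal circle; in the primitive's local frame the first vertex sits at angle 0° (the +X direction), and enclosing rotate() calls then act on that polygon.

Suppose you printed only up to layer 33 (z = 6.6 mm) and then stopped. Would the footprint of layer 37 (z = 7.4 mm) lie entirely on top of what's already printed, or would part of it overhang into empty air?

entirely on top

Compare the two slices. At z = 6.6: the cylinder: section is a regular 16-gon, circumradius r=6.5 (area = (16/2)·6.500²·sin(360°/16) = 129.35 mm²); the r=2 cylinder at (7, 8.5) gives a regular 16-gon of circumradius 2 (constant along its height) (area = (16/2)·2.000²·sin(360°/16) = 12.25 mm²); Combining (union): the 2 present regions are separate (no shared area or edge), so areas and boundary lengths simply add and each stays a separate island — area = 141.59 mm². At z = 7.4: the cylinder does not reach this height (z outside [0, 7]); the r=2 cylinder at (7, 8.5) gives a regular 16-gon of circumradius 2 (constant along its height) (area = (16/2)·2.000²·sin(360°/16) = 12.25 mm²); Merging all regions: only the r=2 cylinder at (7, 8.5) is present, so the union is just that shape — area = 12.25 mm². Checking containment: the cross-section at z = 7.4 is a subset of the cross-section at z = 6.6.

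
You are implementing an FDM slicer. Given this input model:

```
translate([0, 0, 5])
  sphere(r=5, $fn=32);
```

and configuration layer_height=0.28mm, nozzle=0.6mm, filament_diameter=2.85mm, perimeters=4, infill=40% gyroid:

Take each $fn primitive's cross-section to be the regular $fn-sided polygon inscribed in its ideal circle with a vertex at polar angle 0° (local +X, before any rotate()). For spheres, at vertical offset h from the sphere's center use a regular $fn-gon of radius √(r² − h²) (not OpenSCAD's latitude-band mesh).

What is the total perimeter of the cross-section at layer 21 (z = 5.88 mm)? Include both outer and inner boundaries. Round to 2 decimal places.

30.88 mm

At z = 5.88 mm: the r=5 sphere slices to a regular 32-gon of circumradius 4.922 (√(r²−h²) with h=0.88 from center) (perimeter = 2·32·4.922·sin(180°/32) = 30.88 mm). Overall, the cross-section is a single solid region. Total boundary length (outer) = 30.88 mm.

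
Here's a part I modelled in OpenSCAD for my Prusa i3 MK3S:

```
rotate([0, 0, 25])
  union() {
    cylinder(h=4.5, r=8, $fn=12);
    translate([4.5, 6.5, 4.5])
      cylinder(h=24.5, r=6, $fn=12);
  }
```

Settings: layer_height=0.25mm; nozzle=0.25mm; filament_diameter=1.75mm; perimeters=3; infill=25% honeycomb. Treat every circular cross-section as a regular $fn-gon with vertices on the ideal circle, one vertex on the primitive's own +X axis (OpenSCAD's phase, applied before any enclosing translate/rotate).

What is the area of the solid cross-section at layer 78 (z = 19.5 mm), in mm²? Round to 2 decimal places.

At z = 19.5 mm: the cylinder is not intersected at this z (z outside [0, 4.5]); the r=6 cylinder at (4.5, 6.5) contributes a regular 12-gon of circumradius 6 (area = (12/2)·6.000²·sin(360°/12) = 108.00 mm²); Taking the union: only the r=6 cylinder at (4.5, 6.5) is present, so the union is just that shape — area = 108.00 mm²; (whole slice rotated 25° about Z — lengths, areas and connectivity unchanged). Overall, the cross-section is a single solid region. Net area = 108.00 mm².

108.00 mm²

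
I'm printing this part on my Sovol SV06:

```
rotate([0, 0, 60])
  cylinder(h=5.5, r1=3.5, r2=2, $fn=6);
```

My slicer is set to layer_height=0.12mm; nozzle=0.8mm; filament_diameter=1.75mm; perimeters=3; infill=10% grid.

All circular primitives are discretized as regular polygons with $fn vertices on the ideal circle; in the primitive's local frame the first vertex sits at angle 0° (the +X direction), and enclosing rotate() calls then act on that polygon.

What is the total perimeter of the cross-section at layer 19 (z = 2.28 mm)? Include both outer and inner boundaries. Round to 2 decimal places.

At z = 2.28 mm: the cone (r1=3.5→r2=2) has section circumradius 2.878 here — a regular 6-gon (perimeter = 2·6·2.878·sin(180°/6) = 17.27 mm); (rotated 60° about Z; rotation is an isometry so areas/perimeters/island counts are preserved). Overall, the cross-section is a single solid region. Total boundary length (outer) = 17.27 mm.

17.27 mm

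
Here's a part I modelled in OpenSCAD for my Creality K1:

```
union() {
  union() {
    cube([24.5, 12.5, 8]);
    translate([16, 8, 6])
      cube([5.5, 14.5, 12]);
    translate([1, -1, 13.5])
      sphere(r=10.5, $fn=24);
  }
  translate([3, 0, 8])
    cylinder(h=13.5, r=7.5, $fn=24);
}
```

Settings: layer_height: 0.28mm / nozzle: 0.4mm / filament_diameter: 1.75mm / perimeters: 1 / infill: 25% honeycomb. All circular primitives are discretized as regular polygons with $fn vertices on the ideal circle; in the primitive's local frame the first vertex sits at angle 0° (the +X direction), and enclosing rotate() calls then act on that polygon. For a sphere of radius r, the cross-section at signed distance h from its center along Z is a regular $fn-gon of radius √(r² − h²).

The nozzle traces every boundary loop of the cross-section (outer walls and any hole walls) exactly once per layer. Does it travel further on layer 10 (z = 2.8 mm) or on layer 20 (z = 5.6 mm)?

layer 20 (z = 5.6 mm)

Layer 10 (z = 2.8): the cube (footprint 24.5×12.5) is included at this height (perimeter 74.00 mm); the cube at (16, 8) does not reach this height (z outside [6, 18]); the sphere at (1, -1) does not reach this height (|z−center|=10.700 > r=10.5); Combining (union): only the 24.5×12.5 cube is present, so the union is just that shape — boundary = 74.00 mm; the cylinder at (3, 0) is absent (z outside [8, 21.5]); Combining (union): only that combined region is present, so the union is just that shape — boundary = 74.00 mm. So its perimeter = 74.00 mm. Layer 20 (z = 5.6): the 24.5×12.5 cube contributes its full rectangle (perimeter 74.00 mm); the cube at (16, 8) is not intersected at this z (z outside [6, 18]); the r=10.5 sphere at (1, -1) contributes a regular 24-gon of circumradius √(10.5²−7.9²) = 6.917 (perimeter = 2·24·6.917·sin(180°/24) = 43.33 mm); Taking the union: the regions partially overlap (shared area 36.15 mm²), so the edge portions inside another operand are dropped and the merged outline is re-measured after clipping — boundary = 92.93 mm; the cylinder at (3, 0) does not reach this height (z outside [8, 21.5]); Taking the union: only the result so far is present, so the union is just that shape — boundary = 92.93 mm. So its perimeter = 92.93 mm. Layer 20 is larger (92.93 vs 74.00 mm).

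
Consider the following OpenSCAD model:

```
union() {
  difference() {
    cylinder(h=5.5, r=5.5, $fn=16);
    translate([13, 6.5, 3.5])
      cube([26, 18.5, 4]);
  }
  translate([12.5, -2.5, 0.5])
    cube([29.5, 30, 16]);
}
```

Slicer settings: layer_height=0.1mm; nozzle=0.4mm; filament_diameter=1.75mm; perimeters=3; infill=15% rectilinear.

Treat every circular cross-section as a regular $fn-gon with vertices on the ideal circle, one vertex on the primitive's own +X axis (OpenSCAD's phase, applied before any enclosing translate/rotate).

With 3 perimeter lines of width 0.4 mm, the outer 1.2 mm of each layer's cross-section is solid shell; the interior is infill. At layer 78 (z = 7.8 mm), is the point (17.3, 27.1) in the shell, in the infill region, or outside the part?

shell

At z = 7.8 mm: the cylinder is absent (z outside [0, 5.5]); the cube at (13, 6.5) does not reach this height (z outside [3.5, 7.5]); Subtracting the remaining from the first: the first operand is absent here, so nothing remains; the cube at (12.5, -2.5) is present — its section is the full 29.5×30 rectangle; Merging all regions: only the 29.5×30 cube at (12.5, -2.5) is present, so the union is just that shape — 1 connected region. Overall, the cross-section is a single solid region. The nearest boundary edge runs (42.00, 27.50)→(12.50, 27.50); distance from the point to it = 0.40 mm. The point is inside the cross-section, 0.40 mm from the nearest boundary — within the 1.2 mm shell band (3 × 0.4).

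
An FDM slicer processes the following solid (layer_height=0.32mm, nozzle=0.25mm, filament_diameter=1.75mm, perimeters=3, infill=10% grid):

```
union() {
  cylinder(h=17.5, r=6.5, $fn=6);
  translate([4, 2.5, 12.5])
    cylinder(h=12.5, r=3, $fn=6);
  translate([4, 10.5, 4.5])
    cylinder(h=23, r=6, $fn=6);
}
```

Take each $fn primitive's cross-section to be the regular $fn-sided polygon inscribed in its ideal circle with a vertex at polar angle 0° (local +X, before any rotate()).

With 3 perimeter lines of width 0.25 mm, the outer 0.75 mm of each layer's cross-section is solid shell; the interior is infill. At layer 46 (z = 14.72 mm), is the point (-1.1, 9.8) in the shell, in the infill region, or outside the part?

shell

At z = 14.72 mm: the r=6.5 cylinder contributes a regular 6-gon of circumradius 6.5; the r=3 cylinder at (4, 2.5) contributes a regular 6-gon of circumradius 3; the r=6 cylinder at (4, 10.5) gives a regular 6-gon of circumradius 6 (constant along its height); Combining (union): the regions partially overlap (shared area 17.49 mm²), so overlapping operands fuse into one piece — 1 connected region. Overall, the cross-section is a single solid region. The nearest boundary edge runs (0.81, 5.63)→(-2.00, 10.50); distance from the point to it = 0.43 mm. The point is inside the cross-section, 0.43 mm from the nearest boundary — within the 0.75 mm shell band (3 × 0.25).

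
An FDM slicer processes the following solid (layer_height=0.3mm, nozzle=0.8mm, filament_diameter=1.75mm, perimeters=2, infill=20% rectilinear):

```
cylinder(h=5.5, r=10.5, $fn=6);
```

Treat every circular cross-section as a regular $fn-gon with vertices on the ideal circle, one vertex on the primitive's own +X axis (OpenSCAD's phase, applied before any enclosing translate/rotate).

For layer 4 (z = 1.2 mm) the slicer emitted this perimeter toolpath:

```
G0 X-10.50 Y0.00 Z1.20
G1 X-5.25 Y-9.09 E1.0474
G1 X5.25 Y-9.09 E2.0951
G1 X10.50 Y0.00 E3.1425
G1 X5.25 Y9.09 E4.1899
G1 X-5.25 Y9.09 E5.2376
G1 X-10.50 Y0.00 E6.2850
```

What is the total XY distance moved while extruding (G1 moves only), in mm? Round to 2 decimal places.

Sum the Euclidean lengths of each G1 segment: total = 62.99 mm.

62.99 mm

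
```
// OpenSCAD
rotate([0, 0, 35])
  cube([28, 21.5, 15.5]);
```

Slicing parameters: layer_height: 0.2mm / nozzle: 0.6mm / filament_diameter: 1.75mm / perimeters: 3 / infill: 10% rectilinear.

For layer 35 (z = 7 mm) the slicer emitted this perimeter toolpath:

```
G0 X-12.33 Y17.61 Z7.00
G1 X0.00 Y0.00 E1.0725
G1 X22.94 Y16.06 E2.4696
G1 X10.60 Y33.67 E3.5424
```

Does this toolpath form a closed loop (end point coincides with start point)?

no

Start point (G0): (-12.33, 17.61). End point (last G1): the path does not return to the start — open.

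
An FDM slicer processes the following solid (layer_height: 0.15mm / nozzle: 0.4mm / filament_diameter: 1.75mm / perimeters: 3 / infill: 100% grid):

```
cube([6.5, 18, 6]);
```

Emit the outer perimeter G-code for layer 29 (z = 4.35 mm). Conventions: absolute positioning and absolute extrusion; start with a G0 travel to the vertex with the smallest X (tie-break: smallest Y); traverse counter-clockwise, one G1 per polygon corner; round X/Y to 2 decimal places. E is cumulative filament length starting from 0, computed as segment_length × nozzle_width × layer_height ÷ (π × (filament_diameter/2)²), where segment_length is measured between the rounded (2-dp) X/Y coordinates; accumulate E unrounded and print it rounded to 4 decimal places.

G0 X0.00 Y0.00 Z4.35
G1 X6.50 Y0.00 E0.1621
G1 X6.50 Y18.00 E0.6112
G1 X0.00 Y18.00 E0.7733
G1 X0.00 Y0.00 E1.2223

At z = 4.35 mm: the cube (footprint 6.5×18) is included at this height. The outline is a single polygon with 4 vertices. Extrusion per mm of travel: 0.4 × 0.15 / (π × 0.875²) = 0.024945. Accumulating E over each segment gives final E = 1.2223.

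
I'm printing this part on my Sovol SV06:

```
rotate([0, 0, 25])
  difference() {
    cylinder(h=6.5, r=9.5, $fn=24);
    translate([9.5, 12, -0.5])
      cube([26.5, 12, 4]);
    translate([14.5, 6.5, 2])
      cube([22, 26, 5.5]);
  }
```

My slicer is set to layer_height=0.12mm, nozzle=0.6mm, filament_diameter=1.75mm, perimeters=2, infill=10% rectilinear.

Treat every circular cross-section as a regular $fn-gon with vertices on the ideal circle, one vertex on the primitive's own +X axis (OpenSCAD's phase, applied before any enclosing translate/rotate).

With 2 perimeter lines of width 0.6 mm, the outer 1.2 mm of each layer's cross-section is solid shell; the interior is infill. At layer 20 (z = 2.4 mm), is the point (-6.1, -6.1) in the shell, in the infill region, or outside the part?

At z = 2.4 mm: the r=9.5 cylinder gives a regular 24-gon of circumradius 9.5 (constant along its height); the cube at (9.5, 12) is present — its section is the full 26.5×12 rectangle; the cube at (14.5, 6.5) (footprint 22×26) is included at this height; Taking the first minus the rest: starting from the r=9.5 cylinder, the 26.5×12 cube at (9.5, 12) misses the remaining region (no effect); the 22×26 cube at (14.5, 6.5) misses the remaining region (no effect) — 1 connected region; (whole slice rotated 25° about Z — lengths, areas and connectivity unchanged). Overall, the cross-section is a single solid region. Undo the 25° rotation: the query point maps to (-8.106, -2.951) in the un-rotated model frame. The nearest boundary edge runs (-8.23, -4.75)→(-9.18, -2.46); distance from the point to it = 0.80 mm. The point is inside the cross-section, 0.80 mm from the nearest boundary — within the 1.2 mm shell band (2 × 0.6).

shell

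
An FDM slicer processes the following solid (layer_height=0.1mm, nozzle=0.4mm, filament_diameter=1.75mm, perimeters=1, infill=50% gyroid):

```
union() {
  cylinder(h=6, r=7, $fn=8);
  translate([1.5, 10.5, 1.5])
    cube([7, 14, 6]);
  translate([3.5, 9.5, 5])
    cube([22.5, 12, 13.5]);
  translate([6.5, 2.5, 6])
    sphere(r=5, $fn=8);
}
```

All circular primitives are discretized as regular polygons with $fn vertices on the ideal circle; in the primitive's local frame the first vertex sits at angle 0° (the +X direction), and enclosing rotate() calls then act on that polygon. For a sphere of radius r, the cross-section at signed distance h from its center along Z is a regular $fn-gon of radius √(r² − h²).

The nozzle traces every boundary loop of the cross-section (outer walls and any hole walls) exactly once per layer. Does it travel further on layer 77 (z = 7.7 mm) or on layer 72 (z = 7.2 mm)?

layer 72 (z = 7.2 mm)

Layer 77 (z = 7.7): the cylinder does not reach this height (z outside [0, 6]); the cube at (1.5, 10.5) is not intersected at this z (z outside [1.5, 7.5]); the cube at (3.5, 9.5) (footprint 22.5×12) is included at this height (perimeter 69.00 mm); the r=5 sphere at (6.5, 2.5) contributes a regular 8-gon of circumradius √(5²−1.7²) = 4.702 (perimeter = 2·8·4.702·sin(180°/8) = 28.79 mm); Taking the union: the 2 present regions are separate (no shared area or edge), so areas and boundary lengths simply add and each stays a separate island — boundary = 97.79 mm. So its perimeter = 97.79 mm. Layer 72 (z = 7.2): the cylinder does not reach this height (z outside [0, 6]); the 7×14 cube at (1.5, 10.5) contributes its full rectangle (perimeter 42.00 mm); the cube at (3.5, 9.5) is present — its section is the full 22.5×12 rectangle (perimeter 69.00 mm); the r=5 sphere at (6.5, 2.5) slices to a regular 8-gon of circumradius 4.854 (√(r²−h²) with h=1.2 from center) (perimeter = 2·8·4.854·sin(180°/8) = 29.72 mm); Merging all regions: the regions partially overlap (shared area 55.00 mm²), so the edge portions inside another operand are dropped and the merged outline is re-measured after clipping — boundary = 108.72 mm. So its perimeter = 108.72 mm. Layer 72 is larger (108.72 vs 97.79 mm).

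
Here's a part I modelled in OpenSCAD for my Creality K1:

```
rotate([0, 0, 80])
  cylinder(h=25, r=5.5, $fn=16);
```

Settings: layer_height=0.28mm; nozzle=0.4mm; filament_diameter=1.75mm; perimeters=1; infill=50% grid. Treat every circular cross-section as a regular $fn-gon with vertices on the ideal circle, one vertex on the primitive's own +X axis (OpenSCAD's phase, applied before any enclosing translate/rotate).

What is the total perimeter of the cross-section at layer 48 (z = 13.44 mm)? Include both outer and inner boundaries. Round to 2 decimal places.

34.34 mm

At z = 13.44 mm: the cylinder: section is a regular 16-gon, circumradius r=5.5 (perimeter = 2·16·5.500·sin(180°/16) = 34.34 mm); (rotated 80° about Z; rotation is an isometry so areas/perimeters/island counts are preserved). Overall, the cross-section is a single solid region. Total boundary length (outer) = 34.34 mm.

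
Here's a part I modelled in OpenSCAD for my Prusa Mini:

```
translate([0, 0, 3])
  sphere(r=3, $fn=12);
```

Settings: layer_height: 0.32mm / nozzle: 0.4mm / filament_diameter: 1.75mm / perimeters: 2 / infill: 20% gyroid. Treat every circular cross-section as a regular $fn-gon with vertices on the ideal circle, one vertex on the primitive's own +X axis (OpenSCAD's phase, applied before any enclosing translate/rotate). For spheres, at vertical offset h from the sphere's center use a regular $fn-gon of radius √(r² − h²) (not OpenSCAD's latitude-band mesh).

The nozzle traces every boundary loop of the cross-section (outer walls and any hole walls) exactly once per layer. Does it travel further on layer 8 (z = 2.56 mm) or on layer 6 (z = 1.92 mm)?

Layer 8 (z = 2.56): the sphere: section is a regular 12-gon, circumradius = √(r²−h²) = √(3²−0.44²) = 2.968 (perimeter = 2·12·2.968·sin(180°/12) = 18.43 mm). So its perimeter = 18.43 mm. Layer 6 (z = 1.92): the r=3 sphere slices to a regular 12-gon of circumradius 2.799 (√(r²−h²) with h=1.08 from center) (perimeter = 2·12·2.799·sin(180°/12) = 17.39 mm). So its perimeter = 17.39 mm. Layer 8 is larger (18.43 vs 17.39 mm).

layer 8 (z = 2.56 mm)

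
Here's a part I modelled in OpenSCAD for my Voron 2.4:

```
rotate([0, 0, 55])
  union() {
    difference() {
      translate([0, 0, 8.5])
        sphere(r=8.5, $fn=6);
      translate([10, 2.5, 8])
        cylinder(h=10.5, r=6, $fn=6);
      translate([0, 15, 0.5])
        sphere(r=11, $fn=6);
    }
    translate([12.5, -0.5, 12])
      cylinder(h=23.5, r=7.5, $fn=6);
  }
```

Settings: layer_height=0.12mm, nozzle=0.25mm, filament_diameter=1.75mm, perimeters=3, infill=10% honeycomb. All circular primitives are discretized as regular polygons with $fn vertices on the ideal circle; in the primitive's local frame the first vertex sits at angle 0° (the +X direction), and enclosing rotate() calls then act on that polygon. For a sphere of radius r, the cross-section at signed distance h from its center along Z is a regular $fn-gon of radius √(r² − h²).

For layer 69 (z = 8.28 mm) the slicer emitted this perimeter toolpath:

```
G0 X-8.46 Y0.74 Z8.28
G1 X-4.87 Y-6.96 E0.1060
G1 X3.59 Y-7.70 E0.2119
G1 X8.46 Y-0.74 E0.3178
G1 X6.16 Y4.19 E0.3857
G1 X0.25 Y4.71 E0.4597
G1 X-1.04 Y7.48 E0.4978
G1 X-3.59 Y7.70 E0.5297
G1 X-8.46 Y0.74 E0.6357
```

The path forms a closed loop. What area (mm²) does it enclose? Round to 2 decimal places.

Apply the shoelace formula to the sequence of (X, Y) vertices; enclosed area = 171.76 mm².

171.76 mm²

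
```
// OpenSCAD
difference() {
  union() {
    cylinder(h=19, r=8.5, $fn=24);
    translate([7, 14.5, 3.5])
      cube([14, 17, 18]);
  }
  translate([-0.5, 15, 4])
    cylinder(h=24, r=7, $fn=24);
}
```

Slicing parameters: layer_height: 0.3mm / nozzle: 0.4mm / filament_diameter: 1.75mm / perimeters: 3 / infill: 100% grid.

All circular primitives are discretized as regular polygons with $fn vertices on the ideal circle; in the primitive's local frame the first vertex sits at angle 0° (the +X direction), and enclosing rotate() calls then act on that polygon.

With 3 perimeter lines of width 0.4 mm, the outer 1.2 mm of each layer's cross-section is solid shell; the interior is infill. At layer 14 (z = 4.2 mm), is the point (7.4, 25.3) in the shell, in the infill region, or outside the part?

shell

At z = 4.2 mm: the cylinder: section is a regular 24-gon, circumradius r=8.5; the cube at (7, 14.5) (footprint 14×17) is included at this height; Taking the union: the 2 present regions are separate (no shared area or edge), so areas and boundary lengths simply add and each stays a separate island — 2 connected regions; the r=7 cylinder at (-0.5, 15) gives a regular 24-gon of circumradius 7 (constant along its height); After the difference (first − rest): starting from that combined region, the r=7 cylinder at (-0.5, 15) partially overlaps it — only the 0.93 mm² overlap (of its 152.19 mm²) is removed, clipping the outline — 2 connected regions. Overall, the cross-section has 2 separate islands. The nearest boundary edge runs (7.00, 14.50)→(7.00, 31.50); distance from the point to it = 0.40 mm. (Shell/infill is judged within the island containing the point — the largest one.) The point is inside the cross-section, 0.40 mm from the nearest boundary — within the 1.2 mm shell band (3 × 0.4).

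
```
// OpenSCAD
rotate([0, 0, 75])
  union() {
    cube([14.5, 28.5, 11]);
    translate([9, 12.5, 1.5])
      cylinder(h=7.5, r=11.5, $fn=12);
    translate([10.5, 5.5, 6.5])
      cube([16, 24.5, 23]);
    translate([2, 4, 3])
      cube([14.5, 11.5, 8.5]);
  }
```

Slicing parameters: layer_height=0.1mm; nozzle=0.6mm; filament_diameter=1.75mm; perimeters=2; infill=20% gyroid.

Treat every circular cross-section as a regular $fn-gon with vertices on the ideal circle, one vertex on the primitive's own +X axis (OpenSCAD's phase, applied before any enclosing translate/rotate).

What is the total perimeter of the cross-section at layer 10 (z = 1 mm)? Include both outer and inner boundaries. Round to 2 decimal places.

At z = 1 mm: the cube (footprint 14.5×28.5) is included at this height (perimeter 86.00 mm); the cylinder at (9, 12.5) is not intersected at this z (z outside [1.5, 9]); the cube at (10.5, 5.5) is absent (z outside [6.5, 29.5]); the cube at (2, 4) is absent (z outside [3, 11.5]); Taking the union: only the 14.5×28.5 cube is present, so the union is just that shape — boundary = 86.00 mm; (rotated 75° about Z; rotation is an isometry so areas/perimeters/island counts are preserved). Overall, the cross-section is a single solid region. Total boundary length (outer) = 86.00 mm.

86.00 mm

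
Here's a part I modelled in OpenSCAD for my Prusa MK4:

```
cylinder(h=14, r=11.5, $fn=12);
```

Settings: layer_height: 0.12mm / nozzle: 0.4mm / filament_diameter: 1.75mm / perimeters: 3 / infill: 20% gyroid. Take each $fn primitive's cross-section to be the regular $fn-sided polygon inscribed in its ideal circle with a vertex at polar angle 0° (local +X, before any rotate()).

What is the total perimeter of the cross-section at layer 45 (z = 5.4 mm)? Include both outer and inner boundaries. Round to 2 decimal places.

71.43 mm

At z = 5.4 mm: the r=11.5 cylinder gives a regular 12-gon of circumradius 11.5 (constant along its height) (perimeter = 2·12·11.500·sin(180°/12) = 71.43 mm). Overall, the cross-section is a single solid region. Total boundary length (outer) = 71.43 mm.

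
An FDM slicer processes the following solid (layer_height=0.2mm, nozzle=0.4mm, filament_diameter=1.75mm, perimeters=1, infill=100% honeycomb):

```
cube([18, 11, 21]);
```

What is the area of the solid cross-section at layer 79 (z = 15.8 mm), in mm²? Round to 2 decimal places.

At z = 15.8 mm: the 18×11 cube contributes its full rectangle (area 198.00 mm²). Overall, the cross-section is a single solid region. Net area = 198.00 mm².

198.00 mm²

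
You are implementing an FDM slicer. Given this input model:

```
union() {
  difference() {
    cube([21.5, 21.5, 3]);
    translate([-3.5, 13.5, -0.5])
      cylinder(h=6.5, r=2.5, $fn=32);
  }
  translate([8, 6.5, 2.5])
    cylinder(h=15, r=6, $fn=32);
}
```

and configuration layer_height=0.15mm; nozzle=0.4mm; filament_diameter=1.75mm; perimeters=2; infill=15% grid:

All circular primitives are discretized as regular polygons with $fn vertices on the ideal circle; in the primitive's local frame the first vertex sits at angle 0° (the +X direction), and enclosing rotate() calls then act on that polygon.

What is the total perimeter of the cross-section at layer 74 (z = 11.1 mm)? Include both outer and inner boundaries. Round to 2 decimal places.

37.64 mm

At z = 11.1 mm: the cube is absent (z outside [0, 3]); the cylinder at (-3.5, 13.5) is not intersected at this z (z outside [-0.5, 6]); Subtracting the remaining from the first: the first operand is absent here, so nothing remains; the r=6 cylinder at (8, 6.5) contributes a regular 32-gon of circumradius 6 (perimeter = 2·32·6.000·sin(180°/32) = 37.64 mm); Taking the union: only the r=6 cylinder at (8, 6.5) is present, so the union is just that shape — boundary = 37.64 mm. Overall, the cross-section is a single solid region. Total boundary length (outer) = 37.64 mm.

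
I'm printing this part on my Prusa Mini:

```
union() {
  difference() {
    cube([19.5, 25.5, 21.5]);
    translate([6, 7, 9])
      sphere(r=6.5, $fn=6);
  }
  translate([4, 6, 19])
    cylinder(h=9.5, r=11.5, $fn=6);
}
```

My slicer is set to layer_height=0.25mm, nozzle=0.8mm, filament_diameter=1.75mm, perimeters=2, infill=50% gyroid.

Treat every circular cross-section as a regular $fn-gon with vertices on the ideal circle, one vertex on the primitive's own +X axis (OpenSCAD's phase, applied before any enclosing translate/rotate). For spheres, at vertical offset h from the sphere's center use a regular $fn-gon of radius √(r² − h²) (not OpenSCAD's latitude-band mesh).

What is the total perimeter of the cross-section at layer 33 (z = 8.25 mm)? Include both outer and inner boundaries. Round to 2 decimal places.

125.33 mm

At z = 8.25 mm: the cube (footprint 19.5×25.5) is included at this height (perimeter 90.00 mm); the r=6.5 sphere at (6, 7) slices to a regular 6-gon of circumradius 6.457 (√(r²−h²) with h=0.75 from center) (perimeter = 2·6·6.457·sin(180°/6) = 38.74 mm); After the difference (first − rest): starting from the 19.5×25.5 cube, the r=6.5 sphere at (6, 7) partially overlaps it — only the 107.95 mm² overlap (of its 108.31 mm²) is removed, clipping the outline — boundary = 125.33 mm; the cylinder at (4, 6) does not reach this height (z outside [19, 28.5]); Merging all regions: only the result so far is present, so the union is just that shape — boundary = 125.33 mm. Overall, the cross-section is a single solid region. Total boundary length (outer) = 125.33 mm.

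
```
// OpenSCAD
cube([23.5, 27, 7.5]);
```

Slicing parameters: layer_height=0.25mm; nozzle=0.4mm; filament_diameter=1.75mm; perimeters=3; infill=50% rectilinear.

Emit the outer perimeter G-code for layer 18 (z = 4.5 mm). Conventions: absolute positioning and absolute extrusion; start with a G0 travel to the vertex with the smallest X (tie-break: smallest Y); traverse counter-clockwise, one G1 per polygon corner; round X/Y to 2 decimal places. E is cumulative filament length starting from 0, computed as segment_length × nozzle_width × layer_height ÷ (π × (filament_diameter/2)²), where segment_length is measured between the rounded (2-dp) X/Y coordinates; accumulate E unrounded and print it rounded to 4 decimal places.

G0 X0.00 Y0.00 Z4.50
G1 X23.50 Y0.00 E0.9770
G1 X23.50 Y27.00 E2.0995
G1 X0.00 Y27.00 E3.0766
G1 X0.00 Y0.00 E4.1991

At z = 4.5 mm: the cube (footprint 23.5×27) is included at this height. The outline is a single polygon with 4 vertices. Extrusion per mm of travel: 0.4 × 0.25 / (π × 0.875²) = 0.041575. Accumulating E over each segment gives final E = 4.1991.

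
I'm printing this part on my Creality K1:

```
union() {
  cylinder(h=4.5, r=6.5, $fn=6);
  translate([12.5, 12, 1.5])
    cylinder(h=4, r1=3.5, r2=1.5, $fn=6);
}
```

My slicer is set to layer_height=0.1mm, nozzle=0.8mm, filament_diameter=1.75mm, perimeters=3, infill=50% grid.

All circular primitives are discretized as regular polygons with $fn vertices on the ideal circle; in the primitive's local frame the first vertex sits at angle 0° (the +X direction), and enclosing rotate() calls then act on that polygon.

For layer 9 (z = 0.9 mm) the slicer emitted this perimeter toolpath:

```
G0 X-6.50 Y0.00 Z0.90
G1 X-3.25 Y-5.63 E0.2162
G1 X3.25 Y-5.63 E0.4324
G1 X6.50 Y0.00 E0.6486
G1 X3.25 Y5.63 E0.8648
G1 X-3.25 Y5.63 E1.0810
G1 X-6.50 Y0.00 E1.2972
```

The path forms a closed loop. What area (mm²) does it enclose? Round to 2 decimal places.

Apply the shoelace formula to the sequence of (X, Y) vertices; enclosed area = 109.78 mm².

109.78 mm²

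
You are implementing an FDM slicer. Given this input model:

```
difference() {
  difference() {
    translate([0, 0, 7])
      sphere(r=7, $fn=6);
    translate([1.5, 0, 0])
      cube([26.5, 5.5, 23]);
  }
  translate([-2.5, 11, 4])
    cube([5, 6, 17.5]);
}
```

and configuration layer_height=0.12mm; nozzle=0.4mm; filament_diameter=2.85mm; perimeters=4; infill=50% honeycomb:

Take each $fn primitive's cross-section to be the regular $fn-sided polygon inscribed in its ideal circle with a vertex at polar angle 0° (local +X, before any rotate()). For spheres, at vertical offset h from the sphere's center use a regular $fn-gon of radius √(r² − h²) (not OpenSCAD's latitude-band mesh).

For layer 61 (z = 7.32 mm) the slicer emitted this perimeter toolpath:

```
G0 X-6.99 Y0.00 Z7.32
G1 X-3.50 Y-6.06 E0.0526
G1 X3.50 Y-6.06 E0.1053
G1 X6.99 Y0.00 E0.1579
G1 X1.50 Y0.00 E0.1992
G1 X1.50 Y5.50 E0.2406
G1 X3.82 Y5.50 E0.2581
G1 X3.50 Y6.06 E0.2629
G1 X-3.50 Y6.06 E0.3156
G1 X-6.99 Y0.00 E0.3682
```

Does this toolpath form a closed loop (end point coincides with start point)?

yes

Start point (G0): (-6.99, 0.00). End point (last G1): the path returns to the start — closed.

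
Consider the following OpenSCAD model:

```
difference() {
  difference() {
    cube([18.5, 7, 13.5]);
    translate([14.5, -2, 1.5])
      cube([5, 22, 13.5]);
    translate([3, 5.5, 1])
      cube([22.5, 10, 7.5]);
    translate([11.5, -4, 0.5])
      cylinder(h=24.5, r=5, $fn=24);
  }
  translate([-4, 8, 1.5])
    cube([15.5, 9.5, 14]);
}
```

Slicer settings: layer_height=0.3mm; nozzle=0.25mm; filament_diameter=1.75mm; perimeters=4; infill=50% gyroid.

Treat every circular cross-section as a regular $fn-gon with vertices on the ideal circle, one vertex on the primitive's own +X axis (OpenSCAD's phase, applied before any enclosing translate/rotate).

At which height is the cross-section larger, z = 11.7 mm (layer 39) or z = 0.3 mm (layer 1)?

Layer 39 (z = 11.7): the cube is present — its section is the full 18.5×7 rectangle (area 129.50 mm²); the cube at (14.5, -2) (footprint 5×22) is included at this height (area 110.00 mm²); the cube at (3, 5.5) does not reach this height (z outside [1, 8.5]); the cylinder at (11.5, -4): section is a regular 24-gon, circumradius r=5 (area = (24/2)·5.000²·sin(360°/24) = 77.65 mm²); Subtracting the remaining from the first: starting from the 18.5×7 cube (129.50 mm²), the 5×22 cube at (14.5, -2) partially overlaps it — only the 28.00 mm² overlap (of its 110.00 mm²) is removed, clipping the outline; the r=5 cylinder at (11.5, -4) partially overlaps it — only the 3.91 mm² overlap (of its 77.65 mm²) is removed, clipping the outline — area = 97.59 mm²; the cube at (-4, 8) (footprint 15.5×9.5) is included at this height (area 147.25 mm²); Subtracting the remaining from the first: starting from that combined region (97.59 mm²), the 15.5×9.5 cube at (-4, 8) misses the remaining region (no effect) — area = 97.59 mm². So its area = 97.59 mm². Layer 1 (z = 0.3): the cube (footprint 18.5×7) is included at this height (area 129.50 mm²); the cube at (14.5, -2) does not reach this height (z outside [1.5, 15]); the cube at (3, 5.5) is absent (z outside [1, 8.5]); the cylinder at (11.5, -4) does not reach this height (z outside [0.5, 25]); Taking the first minus the rest: none of the subtracted shapes is present at this height, so the 18.5×7 cube is unchanged — area = 129.50 mm²; the cube at (-4, 8) does not reach this height (z outside [1.5, 15.5]); Taking the first minus the rest: none of the subtracted shapes is present at this height, so that combined region is unchanged — area = 129.50 mm². So its area = 129.50 mm². Layer 1 is larger (129.50 vs 97.59 mm²).

layer 1 (z = 0.3 mm)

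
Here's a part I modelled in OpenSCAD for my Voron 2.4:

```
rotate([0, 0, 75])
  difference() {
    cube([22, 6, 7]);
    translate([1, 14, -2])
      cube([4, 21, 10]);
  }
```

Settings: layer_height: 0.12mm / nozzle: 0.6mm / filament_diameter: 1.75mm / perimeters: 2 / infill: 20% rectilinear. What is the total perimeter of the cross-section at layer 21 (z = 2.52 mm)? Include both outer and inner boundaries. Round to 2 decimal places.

At z = 2.52 mm: the cube is present — its section is the full 22×6 rectangle (perimeter 56.00 mm); the cube at (1, 14) is present — its section is the full 4×21 rectangle (perimeter 50.00 mm); Subtracting the remaining from the first: starting from the 22×6 cube, the 4×21 cube at (1, 14) misses the remaining region (no effect) — boundary = 56.00 mm; (whole slice rotated 75° about Z — lengths, areas and connectivity unchanged). Overall, the cross-section is a single solid region. Total boundary length (outer) = 56.00 mm.

56.00 mm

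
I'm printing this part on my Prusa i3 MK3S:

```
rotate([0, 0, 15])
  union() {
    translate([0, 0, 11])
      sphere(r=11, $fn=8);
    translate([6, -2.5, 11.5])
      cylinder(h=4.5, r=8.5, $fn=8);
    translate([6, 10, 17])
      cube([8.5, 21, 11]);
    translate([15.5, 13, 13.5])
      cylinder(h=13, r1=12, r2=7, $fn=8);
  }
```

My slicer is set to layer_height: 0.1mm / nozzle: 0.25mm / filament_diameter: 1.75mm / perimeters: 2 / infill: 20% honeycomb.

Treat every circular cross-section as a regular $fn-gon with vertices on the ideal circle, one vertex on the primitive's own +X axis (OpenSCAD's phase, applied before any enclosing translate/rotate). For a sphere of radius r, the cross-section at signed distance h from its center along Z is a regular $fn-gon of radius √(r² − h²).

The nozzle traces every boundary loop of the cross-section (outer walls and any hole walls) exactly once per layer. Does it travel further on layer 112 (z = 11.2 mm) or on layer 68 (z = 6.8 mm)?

Layer 112 (z = 11.2): the r=11 sphere slices to a regular 8-gon of circumradius 10.998 (√(r²−h²) with h=0.2 from center) (perimeter = 2·8·10.998·sin(180°/8) = 67.34 mm); the cylinder at (6, -2.5) is not intersected at this z (z outside [11.5, 16]); the cube at (6, 10) is not intersected at this z (z outside [17, 28]); the cone at (15.5, 13) does not reach this height (z outside [13.5, 26.5]); Combining (union): only the r=11 sphere is present, so the union is just that shape — boundary = 67.34 mm; (whole slice rotated 15° about Z — lengths, areas and connectivity unchanged). So its perimeter = 67.34 mm. Layer 68 (z = 6.8): the r=11 sphere contributes a regular 8-gon of circumradius √(11²−4.2²) = 10.167 (perimeter = 2·8·10.167·sin(180°/8) = 62.25 mm); the cylinder at (6, -2.5) does not reach this height (z outside [11.5, 16]); the cube at (6, 10) does not reach this height (z outside [17, 28]); the cone at (15.5, 13) is not intersected at this z (z outside [13.5, 26.5]); Taking the union: only the r=11 sphere is present, so the union is just that shape — boundary = 62.25 mm; (rotated 15° about Z; rotation is an isometry so areas/perimeters/island counts are preserved). So its perimeter = 62.25 mm. Layer 112 is larger (67.34 vs 62.25 mm).

layer 112 (z = 11.2 mm)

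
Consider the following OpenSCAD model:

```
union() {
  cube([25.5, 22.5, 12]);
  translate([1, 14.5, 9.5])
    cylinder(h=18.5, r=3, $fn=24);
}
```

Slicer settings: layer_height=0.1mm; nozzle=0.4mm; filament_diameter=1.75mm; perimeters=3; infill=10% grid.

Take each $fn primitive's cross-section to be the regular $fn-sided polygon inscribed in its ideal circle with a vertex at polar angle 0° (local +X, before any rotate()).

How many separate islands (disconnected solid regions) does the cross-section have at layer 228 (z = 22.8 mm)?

1

At z = 22.8 mm: the cube does not reach this height (z outside [0, 12]); the r=3 cylinder at (1, 14.5) contributes a regular 24-gon of circumradius 3; Taking the union: only the r=3 cylinder at (1, 14.5) is present, so the union is just that shape — 1 connected region. Overall, the cross-section is a single solid region. Island count = 1.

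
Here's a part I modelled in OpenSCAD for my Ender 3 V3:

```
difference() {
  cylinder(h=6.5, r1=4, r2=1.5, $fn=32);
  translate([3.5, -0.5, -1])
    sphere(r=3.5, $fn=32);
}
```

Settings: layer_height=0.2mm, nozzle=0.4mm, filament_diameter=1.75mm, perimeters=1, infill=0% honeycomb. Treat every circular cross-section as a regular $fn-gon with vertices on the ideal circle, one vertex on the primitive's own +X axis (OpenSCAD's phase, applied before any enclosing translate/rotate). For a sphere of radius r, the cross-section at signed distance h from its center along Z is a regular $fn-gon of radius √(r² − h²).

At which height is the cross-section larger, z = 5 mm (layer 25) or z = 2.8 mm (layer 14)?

layer 14 (z = 2.8 mm)

Layer 25 (z = 5): the cone: at t=0.769 of its height the radius interpolates to r₁+(r₂−r₁)t = 2.077, giving a regular 32-gon of that circumradius (area = (32/2)·2.077²·sin(360°/32) = 13.46 mm²); the sphere at (3.5, -0.5) is absent (|z−center|=6.000 > r=3.5); After the difference (first − rest): none of the subtracted shapes is present at this height, so the cone is unchanged — area = 13.46 mm². So its area = 13.46 mm². Layer 14 (z = 2.8): the cone (r1=4→r2=1.5) has section circumradius 2.923 here — a regular 32-gon (area = (32/2)·2.923²·sin(360°/32) = 26.67 mm²); the sphere at (3.5, -0.5) does not reach this height (|z−center|=3.800 > r=3.5); Subtracting the remaining from the first: none of the subtracted shapes is present at this height, so the cone is unchanged — area = 26.67 mm². So its area = 26.67 mm². Layer 14 is larger (26.67 vs 13.46 mm²).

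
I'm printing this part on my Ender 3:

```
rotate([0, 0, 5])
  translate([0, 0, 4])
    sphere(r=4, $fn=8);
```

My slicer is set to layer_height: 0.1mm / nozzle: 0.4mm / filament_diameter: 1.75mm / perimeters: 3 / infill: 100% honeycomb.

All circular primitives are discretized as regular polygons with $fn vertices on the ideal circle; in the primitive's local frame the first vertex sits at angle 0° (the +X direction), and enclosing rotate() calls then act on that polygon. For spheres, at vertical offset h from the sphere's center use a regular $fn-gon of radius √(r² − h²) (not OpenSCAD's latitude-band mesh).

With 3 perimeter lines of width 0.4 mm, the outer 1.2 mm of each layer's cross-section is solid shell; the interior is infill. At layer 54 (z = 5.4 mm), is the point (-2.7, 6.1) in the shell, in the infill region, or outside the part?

outside

At z = 5.4 mm: the r=4 sphere slices to a regular 8-gon of circumradius 3.747 (√(r²−h²) with h=1.4 from center); (whole slice rotated 5° about Z — lengths, areas and connectivity unchanged). Overall, the cross-section is a single solid region. Undo the 5° rotation: the query point maps to (-2.158, 6.312) in the un-rotated model frame. The nearest boundary edge runs (0.00, 3.75)→(-2.65, 2.65); distance from the point to it = 3.20 mm. The point is not inside any of the regions above, so it lies outside the cross-section (3.20 mm from the nearest boundary).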